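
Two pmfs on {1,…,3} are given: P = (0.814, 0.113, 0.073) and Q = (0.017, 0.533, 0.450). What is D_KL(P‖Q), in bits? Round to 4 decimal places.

D(P‖Q) = Σ p·log₂(p/q).
  0.814·log₂(0.814/0.017) = 4.54328
  0.113·log₂(0.113/0.533) = -0.25287
  0.073·log₂(0.073/0.450) = -0.19155
D(P‖Q) = 4.0989 bits.

4.0989 bits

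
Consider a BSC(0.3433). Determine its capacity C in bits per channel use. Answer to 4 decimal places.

0.0721 bits

Binary symmetric channel: C = 1 − h₂(ε) where h₂ is the binary entropy function.
h₂(0.3433) = −0.3433·log₂0.3433 − 0.6567·log₂0.6567 = 0.9279.
C = 1 − 0.9279 = 0.0721 bits per channel use.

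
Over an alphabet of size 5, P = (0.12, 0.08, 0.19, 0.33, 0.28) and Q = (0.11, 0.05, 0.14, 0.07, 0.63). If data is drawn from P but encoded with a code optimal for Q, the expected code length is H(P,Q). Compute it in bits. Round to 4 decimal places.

2.7195 bits

H(P,Q) = −Σ p·log₂ q.
  −0.12·log₂(0.11) = 0.38213
  −0.08·log₂(0.05) = 0.34575
  −0.19·log₂(0.14) = 0.53894
  −0.33·log₂(0.07) = 1.26605
  −0.28·log₂(0.63) = 0.18664
H(P,Q) = 2.7195 bits.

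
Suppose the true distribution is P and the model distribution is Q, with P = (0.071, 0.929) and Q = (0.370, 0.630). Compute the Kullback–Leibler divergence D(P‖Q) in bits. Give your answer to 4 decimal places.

D(P‖Q) = Σ p·log₂(p/q).
  0.071·log₂(0.071/0.370) = -0.16910
  0.929·log₂(0.929/0.630) = 0.52054
D(P‖Q) = 0.3514 bits.

0.3514 bits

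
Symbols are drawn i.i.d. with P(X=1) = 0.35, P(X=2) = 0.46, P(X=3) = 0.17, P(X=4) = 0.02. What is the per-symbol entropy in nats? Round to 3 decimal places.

H(X) = −Σ p·ln p.
  −(0.35)·ln(0.35) = 0.3674
  −(0.46)·ln(0.46) = 0.3572
  −(0.17)·ln(0.17) = 0.3012
  −(0.02)·ln(0.02) = 0.0782
Sum: 0.3674 + 0.3572 + 0.3012 + 0.0782 = 1.104 nats.

1.104 nats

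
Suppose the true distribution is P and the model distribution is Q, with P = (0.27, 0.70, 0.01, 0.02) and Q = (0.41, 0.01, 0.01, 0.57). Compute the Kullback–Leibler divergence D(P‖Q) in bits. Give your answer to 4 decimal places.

4.0311 bits

D(P‖Q) = Σ p·log₂(p/q).
  0.27·log₂(0.27/0.41) = -0.16272
  0.70·log₂(0.70/0.01) = 4.29050
  0.01·log₂(0.01/0.01) = 0.00000
  0.02·log₂(0.02/0.57) = -0.09666
D(P‖Q) = 4.0311 bits.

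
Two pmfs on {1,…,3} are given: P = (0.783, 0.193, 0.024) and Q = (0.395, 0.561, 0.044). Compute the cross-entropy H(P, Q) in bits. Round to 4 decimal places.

1.3184 bits

H(P,Q) = −Σ p·log₂ q.
  −0.783·log₂(0.395) = 1.04928
  −0.193·log₂(0.561) = 0.16095
  −0.024·log₂(0.044) = 0.10815
H(P,Q) = 1.3184 bits.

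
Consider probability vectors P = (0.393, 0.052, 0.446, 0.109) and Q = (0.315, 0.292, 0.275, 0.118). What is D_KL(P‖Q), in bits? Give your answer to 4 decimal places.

0.2946 bits

D(P‖Q) = Σ p·log₂(p/q).
  0.393·log₂(0.393/0.315) = 0.12544
  0.052·log₂(0.052/0.292) = -0.12945
  0.446·log₂(0.446/0.275) = 0.31113
  0.109·log₂(0.109/0.118) = -0.01248
D(P‖Q) = 0.2946 bits.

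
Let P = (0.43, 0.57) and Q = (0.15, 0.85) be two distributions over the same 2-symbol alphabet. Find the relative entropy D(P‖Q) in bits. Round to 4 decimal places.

D(P‖Q) = Σ p·log₂(p/q).
  0.43·log₂(0.43/0.15) = 0.65333
  0.57·log₂(0.57/0.85) = -0.32861
D(P‖Q) = 0.3247 bits.

0.3247 bits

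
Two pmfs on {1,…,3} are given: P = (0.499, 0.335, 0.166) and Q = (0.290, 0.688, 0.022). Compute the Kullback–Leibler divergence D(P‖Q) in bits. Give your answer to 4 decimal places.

D(P‖Q) = Σ p·log₂(p/q).
  0.499·log₂(0.499/0.290) = 0.39071
  0.335·log₂(0.335/0.688) = -0.34781
  0.166·log₂(0.166/0.022) = 0.48399
D(P‖Q) = 0.5269 bits.

0.5269 bits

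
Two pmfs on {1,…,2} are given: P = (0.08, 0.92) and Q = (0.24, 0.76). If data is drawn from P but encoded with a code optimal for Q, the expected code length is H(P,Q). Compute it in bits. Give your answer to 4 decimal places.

H(P,Q) = −Σ p·log₂ q.
  −0.08·log₂(0.24) = 0.16471
  −0.92·log₂(0.76) = 0.36425
H(P,Q) = 0.5290 bits.

0.5290 bits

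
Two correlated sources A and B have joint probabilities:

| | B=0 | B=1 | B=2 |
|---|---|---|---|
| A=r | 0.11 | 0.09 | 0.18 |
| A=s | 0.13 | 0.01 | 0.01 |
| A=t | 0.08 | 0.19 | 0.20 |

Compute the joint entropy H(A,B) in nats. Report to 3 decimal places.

1.965 nats

H(A,B) = −Σ p(x,y)·ln p(x,y) over all 9 cells.
  cell (r,0): −0.11·ln0.11 = 0.2428
  cell (r,1): −0.09·ln0.09 = 0.2167
  cell (r,2): −0.18·ln0.18 = 0.3087
  cell (s,0): −0.13·ln0.13 = 0.2652
  cell (s,1): −0.01·ln0.01 = 0.0461
  cell (s,2): −0.01·ln0.01 = 0.0461
  cell (t,0): −0.08·ln0.08 = 0.2021
  cell (t,1): −0.19·ln0.19 = 0.3155
  cell (t,2): −0.20·ln0.20 = 0.3219
Sum = 1.965 nats.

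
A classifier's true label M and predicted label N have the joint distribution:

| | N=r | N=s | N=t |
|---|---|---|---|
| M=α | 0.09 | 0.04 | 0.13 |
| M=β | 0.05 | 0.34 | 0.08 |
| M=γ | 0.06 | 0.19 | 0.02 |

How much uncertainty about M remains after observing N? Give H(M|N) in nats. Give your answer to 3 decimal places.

Chain rule: H(M|N) = H(M,N) − H(N).
Marginals: p(M) = (0.2600, 0.4700, 0.2700), p(N) = (0.2000, 0.5700, 0.2300).
H(M,N) = 1.8919 nats; H(N) = 0.9803 nats.
H(M|N) = 1.8919 − 0.9803 = 0.912 nats.

0.912 nats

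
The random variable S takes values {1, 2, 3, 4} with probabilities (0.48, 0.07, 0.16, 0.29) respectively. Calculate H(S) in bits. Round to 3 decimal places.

H(S) = −Σ p·log₂ p.
  −(0.48)·log₂(0.48) = 0.5083
  −(0.07)·log₂(0.07) = 0.2686
  −(0.16)·log₂(0.16) = 0.4230
  −(0.29)·log₂(0.29) = 0.5179
Sum: 0.5083 + 0.2686 + 0.4230 + 0.5179 = 1.718 bits.

1.718 bits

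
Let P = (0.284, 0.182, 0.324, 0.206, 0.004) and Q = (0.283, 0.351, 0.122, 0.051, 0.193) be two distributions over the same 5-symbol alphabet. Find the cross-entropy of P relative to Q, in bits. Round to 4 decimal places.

2.6694 bits

H(P,Q) = −Σ p·log₂ q.
  −0.284·log₂(0.283) = 0.51720
  −0.182·log₂(0.351) = 0.27490
  −0.324·log₂(0.122) = 0.98336
  −0.206·log₂(0.051) = 0.88443
  −0.004·log₂(0.193) = 0.00949
H(P,Q) = 2.6694 bits.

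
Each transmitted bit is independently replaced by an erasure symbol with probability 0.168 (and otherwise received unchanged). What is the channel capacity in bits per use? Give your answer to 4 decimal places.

0.8320 bits

Binary erasure channel: capacity C = 1 − ε.
C = 1 − 0.168 = 0.8320 bits per channel use.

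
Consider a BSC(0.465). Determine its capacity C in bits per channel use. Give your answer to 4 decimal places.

0.0035 bits

Binary symmetric channel: C = 1 − h₂(ε) where h₂ is the binary entropy function.
h₂(0.465) = −0.465·log₂0.465 − 0.535·log₂0.535 = 0.9965.
C = 1 − 0.9965 = 0.0035 bits per channel use.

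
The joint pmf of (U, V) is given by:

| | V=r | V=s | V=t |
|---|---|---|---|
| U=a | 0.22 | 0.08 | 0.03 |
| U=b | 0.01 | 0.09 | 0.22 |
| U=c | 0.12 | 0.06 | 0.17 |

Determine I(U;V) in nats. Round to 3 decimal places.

Marginals: p(U) = (0.3300, 0.3200, 0.3500), p(V) = (0.3500, 0.2300, 0.4200).
I(U;V) = H(U) + H(V) − H(U,V).
H(U) = 1.0979, H(V) = 1.0698, H(U,V) = 1.9607.
I(U;V) = 1.0979 + 1.0698 − 1.9607 = 0.207 nats.

0.207 nats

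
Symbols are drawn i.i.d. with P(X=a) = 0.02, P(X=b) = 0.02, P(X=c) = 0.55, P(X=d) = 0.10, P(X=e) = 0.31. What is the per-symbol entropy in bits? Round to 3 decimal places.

1.556 bits

H(X) = −Σ p·log₂ p.
  −(0.02)·log₂(0.02) = 0.1129
  −(0.02)·log₂(0.02) = 0.1129
  −(0.55)·log₂(0.55) = 0.4744
  −(0.10)·log₂(0.10) = 0.3322
  −(0.31)·log₂(0.31) = 0.5238
Sum: 0.1129 + 0.1129 + 0.4744 + 0.3322 + 0.5238 = 1.556 bits.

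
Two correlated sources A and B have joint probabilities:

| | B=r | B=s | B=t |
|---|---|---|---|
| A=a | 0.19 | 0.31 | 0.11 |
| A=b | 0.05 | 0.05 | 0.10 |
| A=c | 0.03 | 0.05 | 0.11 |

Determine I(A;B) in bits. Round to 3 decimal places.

Marginals: p(A) = (0.6100, 0.2000, 0.1900), p(B) = (0.2700, 0.4100, 0.3200).
I(A;B) = Σ p(x,y)·log₂[p(x,y)/(p(x)p(y))].
  (a,r): 0.19·log₂(1.1536) = 0.0392
  (a,s): 0.31·log₂(1.2395) = 0.0960
  (a,t): 0.11·log₂(0.5635) = -0.0910
  (b,r): 0.05·log₂(0.9259) = -0.0056
  (b,s): 0.05·log₂(0.6098) = -0.0357
  (b,t): 0.10·log₂(1.5625) = 0.0644
  (c,r): 0.03·log₂(0.5848) = -0.0232
  (c,s): 0.05·log₂(0.6418) = -0.0320
  (c,t): 0.11·log₂(1.8092) = 0.0941
Sum = 0.106 bits.

0.106 bits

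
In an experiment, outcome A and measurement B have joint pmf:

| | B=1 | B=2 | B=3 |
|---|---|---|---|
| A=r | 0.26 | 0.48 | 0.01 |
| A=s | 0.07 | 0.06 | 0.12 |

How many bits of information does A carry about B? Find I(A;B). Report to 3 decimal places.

Marginals: p(A) = (0.7500, 0.2500), p(B) = (0.3300, 0.5400, 0.1300).
I(A;B) = H(A) + H(B) − H(A,B).
H(A) = 0.8113, H(B) = 1.3905, H(A,B) = 1.9592.
I(A;B) = 0.8113 + 1.3905 − 1.9592 = 0.243 bits.

0.243 bits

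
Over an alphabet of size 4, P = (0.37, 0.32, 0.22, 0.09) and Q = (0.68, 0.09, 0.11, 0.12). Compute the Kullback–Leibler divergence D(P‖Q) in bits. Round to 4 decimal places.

0.4434 bits

D(P‖Q) = Σ p·log₂(p/q).
  0.37·log₂(0.37/0.68) = -0.32486
  0.32·log₂(0.32/0.09) = 0.58562
  0.22·log₂(0.22/0.11) = 0.22000
  0.09·log₂(0.09/0.12) = -0.03735
D(P‖Q) = 0.4434 bits.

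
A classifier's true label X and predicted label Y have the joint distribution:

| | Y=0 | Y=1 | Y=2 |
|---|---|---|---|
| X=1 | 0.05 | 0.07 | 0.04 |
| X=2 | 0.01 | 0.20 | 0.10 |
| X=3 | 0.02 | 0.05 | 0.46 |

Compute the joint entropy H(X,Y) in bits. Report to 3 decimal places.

2.378 bits

H(X,Y) = −Σ p(x,y)·log₂ p(x,y) over all 9 cells.
  cell (1,0): −0.05·log₂0.05 = 0.2161
  cell (1,1): −0.07·log₂0.07 = 0.2686
  cell (1,2): −0.04·log₂0.04 = 0.1858
  cell (2,0): −0.01·log₂0.01 = 0.0664
  cell (2,1): −0.20·log₂0.20 = 0.4644
  cell (2,2): −0.10·log₂0.10 = 0.3322
  cell (3,0): −0.02·log₂0.02 = 0.1129
  cell (3,1): −0.05·log₂0.05 = 0.2161
  cell (3,2): −0.46·log₂0.46 = 0.5153
Sum = 2.378 bits.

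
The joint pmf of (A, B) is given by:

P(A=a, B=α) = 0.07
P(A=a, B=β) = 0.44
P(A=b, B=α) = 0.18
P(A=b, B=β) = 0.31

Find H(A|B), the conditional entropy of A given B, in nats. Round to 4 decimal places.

0.6568 nats

Chain rule: H(A|B) = H(A,B) − H(B).
Marginals: p(A) = (0.5100, 0.4900), p(B) = (0.2500, 0.7500).
H(A,B) = 1.2191 nats; H(B) = 0.5623 nats.
H(A|B) = 1.2191 − 0.5623 = 0.6568 nats.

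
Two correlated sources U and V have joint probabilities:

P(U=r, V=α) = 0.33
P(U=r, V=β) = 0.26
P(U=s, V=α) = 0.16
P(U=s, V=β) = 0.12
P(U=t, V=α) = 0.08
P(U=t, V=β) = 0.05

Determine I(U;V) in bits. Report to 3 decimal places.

0.001 bits

Marginals: p(U) = (0.5900, 0.2800, 0.1300), p(V) = (0.5700, 0.4300).
I(U;V) = Σ p(x,y)·log₂[p(x,y)/(p(x)p(y))].
  (r,α): 0.33·log₂(0.9813) = -0.0090
  (r,β): 0.26·log₂(1.0248) = 0.0092
  (s,α): 0.16·log₂(1.0025) = 0.0006
  (s,β): 0.12·log₂(0.9967) = -0.0006
  (t,α): 0.08·log₂(1.0796) = 0.0088
  (t,β): 0.05·log₂(0.8945) = -0.0080
Sum = 0.001 bits.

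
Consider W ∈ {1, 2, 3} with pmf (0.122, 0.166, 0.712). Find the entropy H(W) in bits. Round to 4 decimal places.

1.1493 bits

H(W) = −Σ p·log₂ p.
  −(0.122)·log₂(0.122) = 0.37028
  −(0.166)·log₂(0.166) = 0.43006
  −(0.712)·log₂(0.712) = 0.34892
Sum: 0.37028 + 0.43006 + 0.34892 = 1.1493 bits.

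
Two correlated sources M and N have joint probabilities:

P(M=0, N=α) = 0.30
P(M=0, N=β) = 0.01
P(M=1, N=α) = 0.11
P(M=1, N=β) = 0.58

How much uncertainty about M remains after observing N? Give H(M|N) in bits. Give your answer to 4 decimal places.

Marginals: p(M) = (0.3100, 0.6900), p(N) = (0.4100, 0.5900).
H(M|N) = Σ p(N) · H(M|N=·).
  N=α: p=0.4100, H(M|N=α) = 0.8390
  N=β: p=0.5900, H(M|N=β) = 0.1239
Weighted sum = 0.4171 bits.

0.4171 bits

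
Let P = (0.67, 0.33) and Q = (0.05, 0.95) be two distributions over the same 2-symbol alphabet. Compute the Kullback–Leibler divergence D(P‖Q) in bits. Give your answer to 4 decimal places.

2.0052 bits

D(P‖Q) = Σ p·log₂(p/q).
  0.67·log₂(0.67/0.05) = 2.50859
  0.33·log₂(0.33/0.95) = -0.50340
D(P‖Q) = 2.0052 bits.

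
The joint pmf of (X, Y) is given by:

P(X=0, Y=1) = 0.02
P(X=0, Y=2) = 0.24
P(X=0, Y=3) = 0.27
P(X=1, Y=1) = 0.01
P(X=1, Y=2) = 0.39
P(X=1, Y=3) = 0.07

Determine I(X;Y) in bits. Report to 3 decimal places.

0.116 bits

Marginals: p(X) = (0.5300, 0.4700), p(Y) = (0.0300, 0.6300, 0.3400).
I(X;Y) = Σ p(x,y)·log₂[p(x,y)/(p(x)p(y))].
  (0,1): 0.02·log₂(1.2579) = 0.0066
  (0,2): 0.24·log₂(0.7188) = -0.1143
  (0,3): 0.27·log₂(1.4983) = 0.1575
  (1,1): 0.01·log₂(0.7092) = -0.0050
  (1,2): 0.39·log₂(1.3171) = 0.1550
  (1,3): 0.07·log₂(0.4380) = -0.0834
Sum = 0.116 bits.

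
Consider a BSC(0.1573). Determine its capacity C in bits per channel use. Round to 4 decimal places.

Binary symmetric channel: C = 1 − h₂(ε) where h₂ is the binary entropy function.
h₂(0.1573) = −0.1573·log₂0.1573 − 0.8427·log₂0.8427 = 0.6278.
C = 1 − 0.6278 = 0.3722 bits per channel use.

0.3722 bits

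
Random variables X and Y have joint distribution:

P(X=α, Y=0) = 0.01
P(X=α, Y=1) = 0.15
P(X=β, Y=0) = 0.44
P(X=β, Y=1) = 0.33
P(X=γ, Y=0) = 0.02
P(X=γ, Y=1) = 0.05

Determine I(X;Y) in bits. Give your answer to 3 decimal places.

Marginals: p(X) = (0.1600, 0.7700, 0.0700), p(Y) = (0.4700, 0.5300).
I(X;Y) = Σ p(x,y)·log₂[p(x,y)/(p(x)p(y))].
  (α,0): 0.01·log₂(0.1330) = -0.0291
  (α,1): 0.15·log₂(1.7689) = 0.1234
  (β,0): 0.44·log₂(1.2158) = 0.1240
  (β,1): 0.33·log₂(0.8086) = -0.1011
  (γ,0): 0.02·log₂(0.6079) = -0.0144
  (γ,1): 0.05·log₂(1.3477) = 0.0215
Sum = 0.124 bits.

0.124 bits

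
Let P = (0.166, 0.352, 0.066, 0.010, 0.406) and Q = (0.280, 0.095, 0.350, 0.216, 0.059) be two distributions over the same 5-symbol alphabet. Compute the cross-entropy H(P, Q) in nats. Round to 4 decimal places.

H(P,Q) = −Σ p·ln q.
  −0.166·ln(0.280) = 0.21131
  −0.352·ln(0.095) = 0.82857
  −0.066·ln(0.350) = 0.06929
  −0.010·ln(0.216) = 0.01532
  −0.406·ln(0.059) = 1.14907
H(P,Q) = 2.2736 nats.

2.2736 nats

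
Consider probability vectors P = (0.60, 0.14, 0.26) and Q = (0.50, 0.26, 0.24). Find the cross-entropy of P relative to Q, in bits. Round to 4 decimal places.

1.4074 bits

H(P,Q) = −Σ p·log₂ q.
  −0.60·log₂(0.50) = 0.60000
  −0.14·log₂(0.26) = 0.27208
  −0.26·log₂(0.24) = 0.53531
H(P,Q) = 1.4074 bits.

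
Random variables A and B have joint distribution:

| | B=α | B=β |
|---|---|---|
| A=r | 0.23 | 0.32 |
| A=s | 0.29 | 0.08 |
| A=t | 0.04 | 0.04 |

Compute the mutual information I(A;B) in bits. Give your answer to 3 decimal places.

0.092 bits

Marginals: p(A) = (0.5500, 0.3700, 0.0800), p(B) = (0.5600, 0.4400).
I(A;B) = H(A) + H(B) − H(A,B).
H(A) = 1.2966, H(B) = 0.9896, H(A,B) = 2.1946.
I(A;B) = 1.2966 + 0.9896 − 2.1946 = 0.092 bits.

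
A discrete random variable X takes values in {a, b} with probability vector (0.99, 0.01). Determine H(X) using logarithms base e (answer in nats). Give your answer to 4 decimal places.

0.0560 nats

H(X) = −Σ p·ln p.
  −(0.99)·ln(0.99) = 0.00995
  −(0.01)·ln(0.01) = 0.04605
Sum: 0.00995 + 0.04605 = 0.0560 nats.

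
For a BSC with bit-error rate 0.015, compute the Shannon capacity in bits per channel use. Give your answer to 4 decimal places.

Binary symmetric channel: C = 1 − h₂(ε) where h₂ is the binary entropy function.
h₂(0.015) = −0.015·log₂0.015 − 0.985·log₂0.985 = 0.1124.
C = 1 − 0.1124 = 0.8876 bits per channel use.

0.8876 bits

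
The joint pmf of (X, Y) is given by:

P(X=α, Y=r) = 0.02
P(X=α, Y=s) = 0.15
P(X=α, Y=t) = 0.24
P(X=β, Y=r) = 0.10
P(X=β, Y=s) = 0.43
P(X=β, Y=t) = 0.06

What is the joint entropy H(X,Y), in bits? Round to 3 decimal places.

H(X,Y) = −Σ p(x,y)·log₂ p(x,y) over all 6 cells.
  cell (α,r): −0.02·log₂0.02 = 0.1129
  cell (α,s): −0.15·log₂0.15 = 0.4105
  cell (α,t): −0.24·log₂0.24 = 0.4941
  cell (β,r): −0.10·log₂0.10 = 0.3322
  cell (β,s): −0.43·log₂0.43 = 0.5236
  cell (β,t): −0.06·log₂0.06 = 0.2435
Sum = 2.117 bits.

2.117 bits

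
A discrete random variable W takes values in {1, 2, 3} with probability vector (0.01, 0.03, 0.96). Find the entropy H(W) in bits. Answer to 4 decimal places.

H(W) = −Σ p·log₂ p.
  −(0.01)·log₂(0.01) = 0.06644
  −(0.03)·log₂(0.03) = 0.15177
  −(0.96)·log₂(0.96) = 0.05654
Sum: 0.06644 + 0.15177 + 0.05654 = 0.2747 bits.

0.2747 bits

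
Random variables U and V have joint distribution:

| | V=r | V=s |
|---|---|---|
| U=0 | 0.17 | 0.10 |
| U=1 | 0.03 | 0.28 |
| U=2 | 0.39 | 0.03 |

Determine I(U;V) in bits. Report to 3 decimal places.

0.422 bits

Marginals: p(U) = (0.2700, 0.3100, 0.4200), p(V) = (0.5900, 0.4100).
I(U;V) = H(U) + H(V) − H(U,V).
H(U) = 1.5595, H(V) = 0.9765, H(U,V) = 2.1143.
I(U;V) = 1.5595 + 0.9765 − 2.1143 = 0.422 bits.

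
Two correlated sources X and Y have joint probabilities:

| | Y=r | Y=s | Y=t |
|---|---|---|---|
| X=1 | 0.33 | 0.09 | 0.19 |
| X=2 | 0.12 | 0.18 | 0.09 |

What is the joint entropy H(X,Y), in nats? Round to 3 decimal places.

H(X,Y) = −Σ p(x,y)·ln p(x,y) over all 6 cells.
  cell (1,r): −0.33·ln0.33 = 0.3659
  cell (1,s): −0.09·ln0.09 = 0.2167
  cell (1,t): −0.19·ln0.19 = 0.3155
  cell (2,r): −0.12·ln0.12 = 0.2544
  cell (2,s): −0.18·ln0.18 = 0.3087
  cell (2,t): −0.09·ln0.09 = 0.2167
Sum = 1.678 nats.

1.678 nats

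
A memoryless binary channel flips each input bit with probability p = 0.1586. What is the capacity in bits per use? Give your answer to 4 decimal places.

Binary symmetric channel: C = 1 − h₂(ε) where h₂ is the binary entropy function.
h₂(0.1586) = −0.1586·log₂0.1586 − 0.8414·log₂0.8414 = 0.6309.
C = 1 − 0.6309 = 0.3691 bits per channel use.

0.3691 bits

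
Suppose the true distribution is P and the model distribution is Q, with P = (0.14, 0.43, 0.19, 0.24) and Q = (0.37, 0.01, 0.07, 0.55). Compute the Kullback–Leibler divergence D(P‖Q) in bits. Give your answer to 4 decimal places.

2.1236 bits

D(P‖Q) = Σ p·log₂(p/q).
  0.14·log₂(0.14/0.37) = -0.19629
  0.43·log₂(0.43/0.01) = 2.33329
  0.19·log₂(0.19/0.07) = 0.27371
  0.24·log₂(0.24/0.55) = -0.28714
D(P‖Q) = 2.1236 bits.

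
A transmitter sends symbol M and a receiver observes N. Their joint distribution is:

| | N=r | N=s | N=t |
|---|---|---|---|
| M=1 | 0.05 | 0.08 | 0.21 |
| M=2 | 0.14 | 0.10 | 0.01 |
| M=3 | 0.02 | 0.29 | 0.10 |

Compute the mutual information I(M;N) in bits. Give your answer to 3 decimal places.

Marginals: p(M) = (0.3400, 0.2500, 0.4100), p(N) = (0.2100, 0.4700, 0.3200).
I(M;N) = H(M) + H(N) − H(M,N).
H(M) = 1.5566, H(N) = 1.5108, H(M,N) = 2.7391.
I(M;N) = 1.5566 + 1.5108 − 2.7391 = 0.328 bits.

0.328 bits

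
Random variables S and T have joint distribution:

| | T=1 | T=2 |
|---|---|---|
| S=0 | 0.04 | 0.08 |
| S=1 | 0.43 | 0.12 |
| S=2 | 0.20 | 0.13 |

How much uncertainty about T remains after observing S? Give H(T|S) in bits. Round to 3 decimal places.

Marginals: p(S) = (0.1200, 0.5500, 0.3300), p(T) = (0.6700, 0.3300).
H(T|S) = Σ p(S) · H(T|S=·).
  S=0: p=0.1200, H(T|S=0) = 0.9183
  S=1: p=0.5500, H(T|S=1) = 0.7568
  S=2: p=0.3300, H(T|S=2) = 0.9673
Weighted sum = 0.846 bits.

0.846 bits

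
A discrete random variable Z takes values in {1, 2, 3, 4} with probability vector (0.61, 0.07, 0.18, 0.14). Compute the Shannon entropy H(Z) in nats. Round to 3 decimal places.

1.072 nats

H(Z) = −Σ p·ln p.
  −(0.61)·ln(0.61) = 0.3015
  −(0.07)·ln(0.07) = 0.1861
  −(0.18)·ln(0.18) = 0.3087
  −(0.14)·ln(0.14) = 0.2753
Sum: 0.3015 + 0.1861 + 0.3087 + 0.2753 = 1.072 nats.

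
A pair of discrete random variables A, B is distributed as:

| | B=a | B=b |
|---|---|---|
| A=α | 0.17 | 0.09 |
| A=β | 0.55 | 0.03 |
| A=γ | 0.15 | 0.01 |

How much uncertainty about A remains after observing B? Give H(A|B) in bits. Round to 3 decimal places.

Marginals: p(A) = (0.2600, 0.5800, 0.1600), p(B) = (0.8700, 0.1300).
H(A|B) = Σ p(B) · H(A|B=·).
  B=a: p=0.8700, H(A|B=a) = 1.3158
  B=b: p=0.1300, H(A|B=b) = 1.1401
Weighted sum = 1.293 bits.

1.293 bits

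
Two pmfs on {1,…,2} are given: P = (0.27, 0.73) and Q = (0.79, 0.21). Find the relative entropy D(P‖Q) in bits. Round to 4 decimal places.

D(P‖Q) = Σ p·log₂(p/q).
  0.27·log₂(0.27/0.79) = -0.41820
  0.73·log₂(0.73/0.21) = 1.31218
D(P‖Q) = 0.8940 bits.

0.8940 bits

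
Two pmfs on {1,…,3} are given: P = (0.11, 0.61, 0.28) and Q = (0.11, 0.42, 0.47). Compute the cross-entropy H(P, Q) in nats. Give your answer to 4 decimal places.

0.9834 nats

H(P,Q) = −Σ p·ln q.
  −0.11·ln(0.11) = 0.24280
  −0.61·ln(0.42) = 0.52918
  −0.28·ln(0.47) = 0.21141
H(P,Q) = 0.9834 nats.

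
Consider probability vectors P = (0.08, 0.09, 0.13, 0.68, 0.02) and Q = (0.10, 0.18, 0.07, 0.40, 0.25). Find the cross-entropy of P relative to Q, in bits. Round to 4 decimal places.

1.9261 bits

H(P,Q) = −Σ p·log₂ q.
  −0.08·log₂(0.10) = 0.26575
  −0.09·log₂(0.18) = 0.22265
  −0.13·log₂(0.07) = 0.49875
  −0.68·log₂(0.40) = 0.89891
  −0.02·log₂(0.25) = 0.04000
H(P,Q) = 1.9261 bits.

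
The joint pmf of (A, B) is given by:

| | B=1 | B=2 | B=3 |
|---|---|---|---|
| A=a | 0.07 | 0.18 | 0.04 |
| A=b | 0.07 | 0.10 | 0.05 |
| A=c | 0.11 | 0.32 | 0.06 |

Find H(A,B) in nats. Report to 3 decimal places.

H(A,B) = −Σ p(x,y)·ln p(x,y) over all 9 cells.
  cell (a,1): −0.07·ln0.07 = 0.1861
  cell (a,2): −0.18·ln0.18 = 0.3087
  cell (a,3): −0.04·ln0.04 = 0.1288
  cell (b,1): −0.07·ln0.07 = 0.1861
  cell (b,2): −0.10·ln0.10 = 0.2303
  cell (b,3): −0.05·ln0.05 = 0.1498
  cell (c,1): −0.11·ln0.11 = 0.2428
  cell (c,2): −0.32·ln0.32 = 0.3646
  cell (c,3): −0.06·ln0.06 = 0.1688
Sum = 1.966 nats.

1.966 nats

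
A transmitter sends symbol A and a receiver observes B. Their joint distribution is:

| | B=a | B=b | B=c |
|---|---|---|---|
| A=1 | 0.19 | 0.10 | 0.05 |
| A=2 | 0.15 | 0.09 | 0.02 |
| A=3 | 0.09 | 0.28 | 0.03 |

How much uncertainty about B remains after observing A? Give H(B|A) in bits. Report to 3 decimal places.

Chain rule: H(B|A) = H(A,B) − H(A).
Marginals: p(A) = (0.3400, 0.2600, 0.4000), p(B) = (0.4300, 0.4700, 0.1000).
H(A,B) = 2.8182 bits; H(A) = 1.5632 bits.
H(B|A) = 2.8182 − 1.5632 = 1.255 bits.

1.255 bits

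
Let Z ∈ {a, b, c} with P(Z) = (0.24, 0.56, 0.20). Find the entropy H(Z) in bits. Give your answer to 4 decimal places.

H(Z) = −Σ p·log₂ p.
  −(0.24)·log₂(0.24) = 0.49413
  −(0.56)·log₂(0.56) = 0.46844
  −(0.20)·log₂(0.20) = 0.46439
Sum: 0.49413 + 0.46844 + 0.46439 = 1.4270 bits.

1.4270 bits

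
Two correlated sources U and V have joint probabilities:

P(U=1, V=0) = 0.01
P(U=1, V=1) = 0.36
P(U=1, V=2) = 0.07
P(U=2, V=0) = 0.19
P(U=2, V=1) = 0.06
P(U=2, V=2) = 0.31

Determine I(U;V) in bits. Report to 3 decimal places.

Marginals: p(U) = (0.4400, 0.5600), p(V) = (0.2000, 0.4200, 0.3800).
I(U;V) = Σ p(x,y)·log₂[p(x,y)/(p(x)p(y))].
  (1,0): 0.01·log₂(0.1136) = -0.0314
  (1,1): 0.36·log₂(1.9481) = 0.3463
  (1,2): 0.07·log₂(0.4187) = -0.0879
  (2,0): 0.19·log₂(1.6964) = 0.1449
  (2,1): 0.06·log₂(0.2551) = -0.1183
  (2,2): 0.31·log₂(1.4568) = 0.1683
Sum = 0.422 bits.

0.422 bits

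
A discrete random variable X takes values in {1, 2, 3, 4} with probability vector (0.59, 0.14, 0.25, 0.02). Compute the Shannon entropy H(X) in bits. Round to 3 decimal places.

H(X) = −Σ p·log₂ p.
  −(0.59)·log₂(0.59) = 0.4491
  −(0.14)·log₂(0.14) = 0.3971
  −(0.25)·log₂(0.25) = 0.5000
  −(0.02)·log₂(0.02) = 0.1129
Sum: 0.4491 + 0.3971 + 0.5000 + 0.1129 = 1.459 bits.

1.459 bits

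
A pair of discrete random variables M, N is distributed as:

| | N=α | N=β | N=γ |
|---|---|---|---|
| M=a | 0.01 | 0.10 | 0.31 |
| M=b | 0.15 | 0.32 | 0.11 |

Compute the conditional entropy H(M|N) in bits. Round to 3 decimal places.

Chain rule: H(M|N) = H(M,N) − H(N).
Marginals: p(M) = (0.4200, 0.5800), p(N) = (0.1600, 0.4200, 0.4200).
H(M,N) = 2.2093 bits; H(N) = 1.4743 bits.
H(M|N) = 2.2093 − 1.4743 = 0.735 bits.

0.735 bits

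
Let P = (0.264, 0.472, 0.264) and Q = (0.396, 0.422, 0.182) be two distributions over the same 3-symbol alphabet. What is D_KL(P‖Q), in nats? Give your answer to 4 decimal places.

0.0440 nats

D(P‖Q) = Σ p·ln(p/q).
  0.264·ln(0.264/0.396) = -0.10704
  0.472·ln(0.472/0.422) = 0.05285
  0.264·ln(0.264/0.182) = 0.09819
D(P‖Q) = 0.0440 nats.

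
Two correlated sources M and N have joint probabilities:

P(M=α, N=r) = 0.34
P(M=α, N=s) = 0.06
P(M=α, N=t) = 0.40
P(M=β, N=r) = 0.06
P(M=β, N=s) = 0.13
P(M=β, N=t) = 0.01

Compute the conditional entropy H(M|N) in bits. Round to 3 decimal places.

Chain rule: H(M|N) = H(M,N) − H(N).
Marginals: p(M) = (0.8000, 0.2000), p(N) = (0.4000, 0.1900, 0.4100).
H(M,N) = 1.9941 bits; H(N) = 1.5114 bits.
H(M|N) = 1.9941 − 1.5114 = 0.483 bits.

0.483 bits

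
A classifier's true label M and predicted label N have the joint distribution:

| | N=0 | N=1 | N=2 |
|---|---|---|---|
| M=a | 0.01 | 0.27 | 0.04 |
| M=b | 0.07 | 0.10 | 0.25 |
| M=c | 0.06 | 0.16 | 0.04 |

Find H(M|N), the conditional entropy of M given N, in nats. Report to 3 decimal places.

0.904 nats

Marginals: p(M) = (0.3200, 0.4200, 0.2600), p(N) = (0.1400, 0.5300, 0.3300).
H(M|N) = Σ p(N) · H(M|N=·).
  N=0: p=0.1400, H(M|N=0) = 0.8982
  N=1: p=0.5300, H(M|N=1) = 1.0198
  N=2: p=0.3300, H(M|N=2) = 0.7219
Weighted sum = 0.904 nats.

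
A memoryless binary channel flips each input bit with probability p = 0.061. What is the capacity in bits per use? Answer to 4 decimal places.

0.6686 bits

Binary symmetric channel: C = 1 − h₂(ε) where h₂ is the binary entropy function.
h₂(0.061) = −0.061·log₂0.061 − 0.939·log₂0.939 = 0.3314.
C = 1 − 0.3314 = 0.6686 bits per channel use.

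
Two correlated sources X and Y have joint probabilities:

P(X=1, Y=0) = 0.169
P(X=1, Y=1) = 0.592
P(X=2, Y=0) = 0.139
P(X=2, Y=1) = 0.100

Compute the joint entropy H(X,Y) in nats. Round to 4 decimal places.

H(X,Y) = −Σ p(x,y)·ln p(x,y) over all 4 cells.
  cell (1,0): −0.169·ln0.169 = 0.30046
  cell (1,1): −0.592·ln0.592 = 0.31036
  cell (2,0): −0.139·ln0.139 = 0.27429
  cell (2,1): −0.100·ln0.100 = 0.23026
Sum = 1.1154 nats.

1.1154 nats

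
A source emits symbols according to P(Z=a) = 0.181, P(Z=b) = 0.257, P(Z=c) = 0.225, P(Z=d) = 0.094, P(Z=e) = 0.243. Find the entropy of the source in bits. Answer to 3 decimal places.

2.251 bits

H(Z) = −Σ p·log₂ p.
  −(0.181)·log₂(0.181) = 0.4463
  −(0.257)·log₂(0.257) = 0.5038
  −(0.225)·log₂(0.225) = 0.4842
  −(0.094)·log₂(0.094) = 0.3207
  −(0.243)·log₂(0.243) = 0.4960
Sum: 0.4463 + 0.5038 + 0.4842 + 0.3207 + 0.4960 = 2.251 bits.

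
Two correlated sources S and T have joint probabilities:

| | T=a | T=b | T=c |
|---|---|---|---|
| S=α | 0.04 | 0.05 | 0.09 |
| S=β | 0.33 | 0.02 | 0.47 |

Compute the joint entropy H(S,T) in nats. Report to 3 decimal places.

1.294 nats

H(S,T) = −Σ p(x,y)·ln p(x,y) over all 6 cells.
  cell (α,a): −0.04·ln0.04 = 0.1288
  cell (α,b): −0.05·ln0.05 = 0.1498
  cell (α,c): −0.09·ln0.09 = 0.2167
  cell (β,a): −0.33·ln0.33 = 0.3659
  cell (β,b): −0.02·ln0.02 = 0.0782
  cell (β,c): −0.47·ln0.47 = 0.3549
Sum = 1.294 nats.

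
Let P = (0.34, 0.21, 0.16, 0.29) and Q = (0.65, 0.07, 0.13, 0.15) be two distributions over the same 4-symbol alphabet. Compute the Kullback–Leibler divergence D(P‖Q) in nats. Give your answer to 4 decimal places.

D(P‖Q) = Σ p·ln(p/q).
  0.34·ln(0.34/0.65) = -0.22033
  0.21·ln(0.21/0.07) = 0.23071
  0.16·ln(0.16/0.13) = 0.03322
  0.29·ln(0.29/0.15) = 0.19118
D(P‖Q) = 0.2348 nats.

0.2348 nats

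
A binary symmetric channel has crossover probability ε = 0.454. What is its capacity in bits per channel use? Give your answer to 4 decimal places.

0.0061 bits

Binary symmetric channel: C = 1 − h₂(ε) where h₂ is the binary entropy function.
h₂(0.454) = −0.454·log₂0.454 − 0.546·log₂0.546 = 0.9939.
C = 1 − 0.9939 = 0.0061 bits per channel use.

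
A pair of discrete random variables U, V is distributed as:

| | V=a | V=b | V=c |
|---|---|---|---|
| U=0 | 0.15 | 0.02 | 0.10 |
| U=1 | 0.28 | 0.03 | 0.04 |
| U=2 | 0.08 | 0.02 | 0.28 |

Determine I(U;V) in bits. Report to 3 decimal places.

0.234 bits

Marginals: p(U) = (0.2700, 0.3500, 0.3800), p(V) = (0.5100, 0.0700, 0.4200).
I(U;V) = Σ p(x,y)·log₂[p(x,y)/(p(x)p(y))].
  (0,a): 0.15·log₂(1.0893) = 0.0185
  (0,b): 0.02·log₂(1.0582) = 0.0016
  (0,c): 0.10·log₂(0.8818) = -0.0181
  (1,a): 0.28·log₂(1.5686) = 0.1819
  (1,b): 0.03·log₂(1.2245) = 0.0088
  (1,c): 0.04·log₂(0.2721) = -0.0751
  (2,a): 0.08·log₂(0.4128) = -0.1021
  (2,b): 0.02·log₂(0.7519) = -0.0082
  (2,c): 0.28·log₂(1.7544) = 0.2271
Sum = 0.234 bits.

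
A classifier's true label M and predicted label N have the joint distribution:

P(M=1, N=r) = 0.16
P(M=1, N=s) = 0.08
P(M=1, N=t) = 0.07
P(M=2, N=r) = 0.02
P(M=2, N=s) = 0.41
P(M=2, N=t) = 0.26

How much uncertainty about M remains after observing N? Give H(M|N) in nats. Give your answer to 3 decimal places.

0.451 nats

Marginals: p(M) = (0.3100, 0.6900), p(N) = (0.1800, 0.4900, 0.3300).
H(M|N) = Σ p(N) · H(M|N=·).
  N=r: p=0.1800, H(M|N=r) = 0.3488
  N=s: p=0.4900, H(M|N=s) = 0.4450
  N=t: p=0.3300, H(M|N=t) = 0.5168
Weighted sum = 0.451 nats.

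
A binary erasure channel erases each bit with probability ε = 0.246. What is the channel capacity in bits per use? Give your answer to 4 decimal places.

Binary erasure channel: capacity C = 1 − ε.
C = 1 − 0.246 = 0.7540 bits per channel use.

0.7540 bits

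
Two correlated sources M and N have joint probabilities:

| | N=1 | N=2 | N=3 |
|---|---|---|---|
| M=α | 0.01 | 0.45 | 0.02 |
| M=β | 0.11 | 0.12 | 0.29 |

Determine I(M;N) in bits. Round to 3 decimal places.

Marginals: p(M) = (0.4800, 0.5200), p(N) = (0.1200, 0.5700, 0.3100).
I(M;N) = Σ p(x,y)·log₂[p(x,y)/(p(x)p(y))].
  (α,1): 0.01·log₂(0.1736) = -0.0253
  (α,2): 0.45·log₂(1.6447) = 0.3230
  (α,3): 0.02·log₂(0.1344) = -0.0579
  (β,1): 0.11·log₂(1.7628) = 0.0900
  (β,2): 0.12·log₂(0.4049) = -0.1565
  (β,3): 0.29·log₂(1.7990) = 0.2457
Sum = 0.419 bits.

0.419 bits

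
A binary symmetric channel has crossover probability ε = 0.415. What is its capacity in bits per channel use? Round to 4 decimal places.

Binary symmetric channel: C = 1 − h₂(ε) where h₂ is the binary entropy function.
h₂(0.415) = −0.415·log₂0.415 − 0.585·log₂0.585 = 0.9791.
C = 1 − 0.9791 = 0.0209 bits per channel use.

0.0209 bits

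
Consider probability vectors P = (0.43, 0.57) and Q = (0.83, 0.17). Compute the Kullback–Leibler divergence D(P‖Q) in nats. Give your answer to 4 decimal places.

0.4068 nats

D(P‖Q) = Σ p·ln(p/q).
  0.43·ln(0.43/0.83) = -0.28279
  0.57·ln(0.57/0.17) = 0.68961
D(P‖Q) = 0.4068 nats.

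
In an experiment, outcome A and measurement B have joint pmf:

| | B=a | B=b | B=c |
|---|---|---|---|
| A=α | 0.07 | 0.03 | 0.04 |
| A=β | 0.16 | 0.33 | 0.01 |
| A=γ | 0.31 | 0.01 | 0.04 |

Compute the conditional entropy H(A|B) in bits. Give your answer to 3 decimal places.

1.076 bits

Chain rule: H(A|B) = H(A,B) − H(B).
Marginals: p(A) = (0.1400, 0.5000, 0.3600), p(B) = (0.5400, 0.3700, 0.0900).
H(A,B) = 2.3993 bits; H(B) = 1.3234 bits.
H(A|B) = 2.3993 − 1.3234 = 1.076 bits.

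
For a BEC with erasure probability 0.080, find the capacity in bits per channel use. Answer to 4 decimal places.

Binary erasure channel: capacity C = 1 − ε.
C = 1 − 0.080 = 0.9200 bits per channel use.

0.9200 bits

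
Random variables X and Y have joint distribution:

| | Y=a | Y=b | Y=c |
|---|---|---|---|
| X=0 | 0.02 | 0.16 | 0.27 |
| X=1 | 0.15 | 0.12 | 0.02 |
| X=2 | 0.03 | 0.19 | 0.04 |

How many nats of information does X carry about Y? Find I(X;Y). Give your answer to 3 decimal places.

Marginals: p(X) = (0.4500, 0.2900, 0.2600), p(Y) = (0.2000, 0.4700, 0.3300).
I(X;Y) = Σ p(x,y)·ln[p(x,y)/(p(x)p(y))].
  (0,a): 0.02·ln(0.2222) = -0.0301
  (0,b): 0.16·ln(0.7565) = -0.0446
  (0,c): 0.27·ln(1.8182) = 0.1614
  (1,a): 0.15·ln(2.5862) = 0.1425
  (1,b): 0.12·ln(0.8804) = -0.0153
  (1,c): 0.02·ln(0.2090) = -0.0313
  (2,a): 0.03·ln(0.5769) = -0.0165
  (2,b): 0.19·ln(1.5548) = 0.0839
  (2,c): 0.04·ln(0.4662) = -0.0305
Sum = 0.219 nats.

0.219 nats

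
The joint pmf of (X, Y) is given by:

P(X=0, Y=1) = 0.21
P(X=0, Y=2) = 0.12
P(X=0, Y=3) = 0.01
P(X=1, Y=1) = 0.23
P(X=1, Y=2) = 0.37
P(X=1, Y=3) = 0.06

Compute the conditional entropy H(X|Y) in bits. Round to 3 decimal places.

Marginals: p(X) = (0.3400, 0.6600), p(Y) = (0.4400, 0.4900, 0.0700).
H(X|Y) = Σ p(Y) · H(X|Y=·).
  Y=1: p=0.4400, H(X|Y=1) = 0.9985
  Y=2: p=0.4900, H(X|Y=2) = 0.8031
  Y=3: p=0.0700, H(X|Y=3) = 0.5917
Weighted sum = 0.874 bits.

0.874 bits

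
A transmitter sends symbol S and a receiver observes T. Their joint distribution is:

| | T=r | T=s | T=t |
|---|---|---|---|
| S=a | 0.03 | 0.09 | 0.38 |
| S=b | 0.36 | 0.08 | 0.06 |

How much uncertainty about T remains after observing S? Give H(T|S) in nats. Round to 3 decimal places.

Chain rule: H(T|S) = H(S,T) − H(S).
Marginals: p(S) = (0.5000, 0.5000), p(T) = (0.3900, 0.1700, 0.4400).
H(S,T) = 1.4283 nats; H(S) = 0.6931 nats.
H(T|S) = 1.4283 − 0.6931 = 0.735 nats.

0.735 nats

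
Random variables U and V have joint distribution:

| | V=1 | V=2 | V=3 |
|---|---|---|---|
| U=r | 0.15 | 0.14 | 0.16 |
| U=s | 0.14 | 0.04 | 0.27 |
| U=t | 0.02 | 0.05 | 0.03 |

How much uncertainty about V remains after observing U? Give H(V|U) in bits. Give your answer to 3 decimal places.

Chain rule: H(V|U) = H(U,V) − H(U).
Marginals: p(U) = (0.4500, 0.4500, 0.1000), p(V) = (0.3100, 0.2300, 0.4600).
H(U,V) = 2.8043 bits; H(U) = 1.3690 bits.
H(V|U) = 2.8043 − 1.3690 = 1.435 bits.

1.435 bits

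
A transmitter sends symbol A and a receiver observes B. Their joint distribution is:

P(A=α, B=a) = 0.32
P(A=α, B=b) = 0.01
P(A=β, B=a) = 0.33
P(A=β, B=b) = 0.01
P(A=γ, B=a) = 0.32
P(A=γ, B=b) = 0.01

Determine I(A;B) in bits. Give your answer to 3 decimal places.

Marginals: p(A) = (0.3300, 0.3400, 0.3300), p(B) = (0.9700, 0.0300).
I(A;B) = H(A) + H(B) − H(A,B).
H(A) = 1.5848, H(B) = 0.1944, H(A,B) = 1.7792.
I(A;B) = 1.5848 + 0.1944 − 1.7792 = 0.000 bits.

0.000 bits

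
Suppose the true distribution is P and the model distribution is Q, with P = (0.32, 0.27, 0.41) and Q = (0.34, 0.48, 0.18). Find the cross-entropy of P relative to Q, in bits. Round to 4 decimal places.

H(P,Q) = −Σ p·log₂ q.
  −0.32·log₂(0.34) = 0.49805
  −0.27·log₂(0.48) = 0.28590
  −0.41·log₂(0.18) = 1.01431
H(P,Q) = 1.7983 bits.

1.7983 bits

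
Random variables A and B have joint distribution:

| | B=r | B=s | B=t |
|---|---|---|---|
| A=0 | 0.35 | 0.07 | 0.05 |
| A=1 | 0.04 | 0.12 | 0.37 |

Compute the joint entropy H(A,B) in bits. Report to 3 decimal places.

H(A,B) = −Σ p(x,y)·log₂ p(x,y) over all 6 cells.
  cell (0,r): −0.35·log₂0.35 = 0.5301
  cell (0,s): −0.07·log₂0.07 = 0.2686
  cell (0,t): −0.05·log₂0.05 = 0.2161
  cell (1,r): −0.04·log₂0.04 = 0.1858
  cell (1,s): −0.12·log₂0.12 = 0.3671
  cell (1,t): −0.37·log₂0.37 = 0.5307
Sum = 2.098 bits.

2.098 bits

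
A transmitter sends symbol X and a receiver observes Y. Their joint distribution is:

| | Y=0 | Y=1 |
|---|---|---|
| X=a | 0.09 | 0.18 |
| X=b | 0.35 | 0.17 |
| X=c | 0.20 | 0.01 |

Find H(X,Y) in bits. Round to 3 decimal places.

H(X,Y) = −Σ p(x,y)·log₂ p(x,y) over all 6 cells.
  cell (a,0): −0.09·log₂0.09 = 0.3127
  cell (a,1): −0.18·log₂0.18 = 0.4453
  cell (b,0): −0.35·log₂0.35 = 0.5301
  cell (b,1): −0.17·log₂0.17 = 0.4346
  cell (c,0): −0.20·log₂0.20 = 0.4644
  cell (c,1): −0.01·log₂0.01 = 0.0664
Sum = 2.253 bits.

2.253 bits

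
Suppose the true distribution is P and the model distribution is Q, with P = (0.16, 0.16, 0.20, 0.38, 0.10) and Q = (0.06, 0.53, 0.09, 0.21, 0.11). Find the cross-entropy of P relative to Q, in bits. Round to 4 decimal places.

H(P,Q) = −Σ p·log₂ q.
  −0.16·log₂(0.06) = 0.64942
  −0.16·log₂(0.53) = 0.14655
  −0.20·log₂(0.09) = 0.69479
  −0.38·log₂(0.21) = 0.85558
  −0.10·log₂(0.11) = 0.31844
H(P,Q) = 2.6648 bits.

2.6648 bits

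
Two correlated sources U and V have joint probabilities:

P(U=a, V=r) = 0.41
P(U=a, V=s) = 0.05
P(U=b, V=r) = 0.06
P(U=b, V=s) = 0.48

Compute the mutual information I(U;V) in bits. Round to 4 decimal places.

Marginals: p(U) = (0.4600, 0.5400), p(V) = (0.4700, 0.5300).
I(U;V) = H(U) + H(V) − H(U,V).
H(U) = 0.9954, H(V) = 0.9974, H(U,V) = 1.4953.
I(U;V) = 0.9954 + 0.9974 − 1.4953 = 0.4975 bits.

0.4975 bits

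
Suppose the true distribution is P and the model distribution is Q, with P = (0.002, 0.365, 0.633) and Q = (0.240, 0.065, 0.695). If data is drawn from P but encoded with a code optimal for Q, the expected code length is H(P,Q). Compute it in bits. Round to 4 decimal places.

1.7757 bits

H(P,Q) = −Σ p·log₂ q.
  −0.002·log₂(0.240) = 0.00412
  −0.365·log₂(0.065) = 1.43935
  −0.633·log₂(0.695) = 0.33227
H(P,Q) = 1.7757 bits.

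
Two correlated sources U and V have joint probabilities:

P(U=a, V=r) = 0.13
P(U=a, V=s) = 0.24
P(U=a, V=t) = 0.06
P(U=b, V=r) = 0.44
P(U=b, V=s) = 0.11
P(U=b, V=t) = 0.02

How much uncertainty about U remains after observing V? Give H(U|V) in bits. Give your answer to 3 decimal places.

Chain rule: H(U|V) = H(U,V) − H(V).
Marginals: p(U) = (0.4300, 0.5700), p(V) = (0.5700, 0.3500, 0.0800).
H(U,V) = 2.1046 bits; H(V) = 1.2839 bits.
H(U|V) = 2.1046 − 1.2839 = 0.821 bits.

0.821 bits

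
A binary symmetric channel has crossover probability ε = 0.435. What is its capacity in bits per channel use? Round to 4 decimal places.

Binary symmetric channel: C = 1 − h₂(ε) where h₂ is the binary entropy function.
h₂(0.435) = −0.435·log₂0.435 − 0.565·log₂0.565 = 0.9878.
C = 1 − 0.9878 = 0.0122 bits per channel use.

0.0122 bits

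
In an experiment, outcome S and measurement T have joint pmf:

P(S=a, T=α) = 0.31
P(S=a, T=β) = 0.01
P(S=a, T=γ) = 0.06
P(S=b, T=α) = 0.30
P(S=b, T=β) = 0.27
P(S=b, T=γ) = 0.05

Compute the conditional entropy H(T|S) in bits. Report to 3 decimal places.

1.123 bits

Chain rule: H(T|S) = H(S,T) − H(S).
Marginals: p(S) = (0.3800, 0.6200), p(T) = (0.6100, 0.2800, 0.1100).
H(S,T) = 2.0810 bits; H(S) = 0.9580 bits.
H(T|S) = 2.0810 − 0.9580 = 1.123 bits.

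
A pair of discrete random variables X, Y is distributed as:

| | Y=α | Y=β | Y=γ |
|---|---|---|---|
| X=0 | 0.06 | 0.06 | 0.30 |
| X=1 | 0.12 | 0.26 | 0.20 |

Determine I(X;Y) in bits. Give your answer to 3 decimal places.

0.108 bits

Marginals: p(X) = (0.4200, 0.5800), p(Y) = (0.1800, 0.3200, 0.5000).
I(X;Y) = H(X) + H(Y) − H(X,Y).
H(X) = 0.9815, H(Y) = 1.4713, H(X,Y) = 2.3449.
I(X;Y) = 0.9815 + 1.4713 − 2.3449 = 0.108 bits.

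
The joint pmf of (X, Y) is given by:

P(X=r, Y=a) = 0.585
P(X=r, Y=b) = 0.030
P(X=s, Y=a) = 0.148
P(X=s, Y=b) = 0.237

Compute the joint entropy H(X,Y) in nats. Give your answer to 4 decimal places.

1.0428 nats

H(X,Y) = −Σ p(x,y)·ln p(x,y) over all 4 cells.
  cell (r,a): −0.585·ln0.585 = 0.31364
  cell (r,b): −0.030·ln0.030 = 0.10520
  cell (s,a): −0.148·ln0.148 = 0.28276
  cell (s,b): −0.237·ln0.237 = 0.34121
Sum = 1.0428 nats.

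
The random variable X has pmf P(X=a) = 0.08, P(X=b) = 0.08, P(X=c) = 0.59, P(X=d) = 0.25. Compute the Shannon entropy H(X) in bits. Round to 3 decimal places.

1.532 bits

H(X) = −Σ p·log₂ p.
  −(0.08)·log₂(0.08) = 0.2915
  −(0.08)·log₂(0.08) = 0.2915
  −(0.59)·log₂(0.59) = 0.4491
  −(0.25)·log₂(0.25) = 0.5000
Sum: 0.2915 + 0.2915 + 0.4491 + 0.5000 = 1.532 bits.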